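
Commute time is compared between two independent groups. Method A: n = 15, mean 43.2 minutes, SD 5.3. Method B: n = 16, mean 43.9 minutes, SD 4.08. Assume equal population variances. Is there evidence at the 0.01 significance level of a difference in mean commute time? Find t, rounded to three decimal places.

Let group 1 = method A, group 2 = method B. H0: μ_1 = μ_2; H1: μ_1 ≠ μ_2 (two-sample pooled-variance t-test, two-sided).
s_p² = [(15−1)·5.3² + (16−1)·4.08²]/(15+16−2) = 22.1709
t = (43.2 − 43.9)/√[22.1709·(1/15 + 1/16)] = -0.414
df = n₁ + n₂ − 2 = 29
Two-sided p-value ≈ 0.6822
Since p ≈ 0.6822 > α = 0.01, fail to reject H0; the data do not provide sufficient evidence against H0.

-0.414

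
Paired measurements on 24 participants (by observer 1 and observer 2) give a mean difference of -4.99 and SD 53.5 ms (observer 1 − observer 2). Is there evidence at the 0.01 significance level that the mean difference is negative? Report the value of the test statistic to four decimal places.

H0: μ_d = 0; H1: μ_d < 0 (paired t-test on the differences, left-tailed).
t = d̄/(s_d/√n) = -4.99/(53.5/√24) = -0.4569
df = n − 1 = 23
p-value = P(T ≤ -0.4569) ≈ 0.326
Since p ≈ 0.326 > α = 0.01, fail to reject H0; the evidence is not statistically significant.

-0.4569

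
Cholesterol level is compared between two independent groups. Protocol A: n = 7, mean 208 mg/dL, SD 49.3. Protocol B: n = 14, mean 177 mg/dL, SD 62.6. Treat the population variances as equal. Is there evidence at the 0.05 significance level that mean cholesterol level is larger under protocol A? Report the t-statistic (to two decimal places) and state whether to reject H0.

t = 1.14; fail to reject H0

Let group 1 = protocol A, group 2 = protocol B. H0: μ_1 = μ_2; H1: μ_1 > μ_2 (two-sample pooled-variance t-test, right-tailed).
s_p² = [(7−1)·49.3² + (14−1)·62.6²]/(7+14−2) = 3448.78
t = (208 − 177)/√[3448.78·(1/7 + 1/14)] = 1.14
df = n₁ + n₂ − 2 = 19
p-value = P(T ≥ 1.14) ≈ 0.1342
Since p ≈ 0.1342 > α = 0.05, fail to reject H0; the evidence is not statistically significant.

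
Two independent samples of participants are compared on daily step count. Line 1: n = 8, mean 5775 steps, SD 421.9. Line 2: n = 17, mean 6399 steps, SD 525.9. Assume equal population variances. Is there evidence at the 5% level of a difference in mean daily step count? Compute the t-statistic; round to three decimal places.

Let group 1 = line 1, group 2 = line 2. H0: μ_1 = μ_2; H1: μ_1 ≠ μ_2 (two-sample pooled-variance t-test, two-sided).
s_p² = [(8−1)·421.9² + (17−1)·525.9²]/(8+17−2) = 246571
t = (5775 − 6399)/√[246571·(1/8 + 1/17)] = -2.931
df = n₁ + n₂ − 2 = 23
Two-sided p-value ≈ 0.008
Since p ≈ 0.008 < α = 0.05, reject H0; the evidence is statistically significant.

-2.931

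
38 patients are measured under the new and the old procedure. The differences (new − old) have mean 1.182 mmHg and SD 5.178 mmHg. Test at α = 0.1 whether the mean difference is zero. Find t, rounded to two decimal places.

1.41

H0: μ_d = 0; H1: μ_d ≠ 0 (paired t-test on the differences, two-sided).
t = d̄/(s_d/√n) = 1.182/(5.178/√38) = 1.41
df = n − 1 = 37
Two-sided p-value ≈ 0.168
Since p ≈ 0.168 > α = 0.1, fail to reject H0; the data do not provide sufficient evidence against H0.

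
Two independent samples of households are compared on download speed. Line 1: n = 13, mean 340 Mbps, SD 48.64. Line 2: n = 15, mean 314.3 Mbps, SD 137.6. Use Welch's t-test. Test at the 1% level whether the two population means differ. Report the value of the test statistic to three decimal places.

Let group 1 = line 1, group 2 = line 2. H0: μ_1 = μ_2; H1: μ_1 ≠ μ_2 (Welch's two-sample t-test, two-sided).
t = (x̄_1 − x̄_2)/√(s_1²/n_1 + s_2²/n_2) = (340 − 314.3)/√(48.64²/13 + 137.6²/15) = 0.676
Welch–Satterthwaite df ≈ 17.89
Two-sided p-value ≈ 0.508
Since p ≈ 0.508 > α = 0.01, fail to reject H0; the data do not provide sufficient evidence against H0.

0.676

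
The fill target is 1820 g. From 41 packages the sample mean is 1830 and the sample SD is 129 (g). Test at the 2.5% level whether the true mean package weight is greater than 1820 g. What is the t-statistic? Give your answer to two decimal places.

0.50

H0: μ = 1820; H1: μ > 1820 (one-sample t-test, right-tailed).
t = (x̄ − μ₀)/(s/√n) = (1830 − 1820)/(129/√41) = 0.50
df = n − 1 = 40
p-value = P(T ≥ 0.50) ≈ 0.3112
Since p ≈ 0.3112 > α = 0.025, fail to reject H0; the data do not provide sufficient evidence against H0.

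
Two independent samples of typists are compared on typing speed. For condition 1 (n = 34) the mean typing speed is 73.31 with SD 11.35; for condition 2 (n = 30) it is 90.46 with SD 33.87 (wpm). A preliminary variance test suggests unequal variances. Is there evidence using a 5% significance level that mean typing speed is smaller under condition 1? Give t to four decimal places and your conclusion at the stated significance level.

t = -2.6454; reject H0

Let group 1 = condition 1, group 2 = condition 2. H0: μ_1 = μ_2; H1: μ_1 < μ_2 (Welch's two-sample t-test, left-tailed).
t = (x̄_1 − x̄_2)/√(s_1²/n_1 + s_2²/n_2) = (73.31 − 90.46)/√(11.35²/34 + 33.87²/30) = -2.6454
Welch–Satterthwaite df ≈ 34.73
p-value = P(T ≤ -2.6454) ≈ 0.006
Since p ≈ 0.006 < α = 0.05, reject H0; the evidence is statistically significant.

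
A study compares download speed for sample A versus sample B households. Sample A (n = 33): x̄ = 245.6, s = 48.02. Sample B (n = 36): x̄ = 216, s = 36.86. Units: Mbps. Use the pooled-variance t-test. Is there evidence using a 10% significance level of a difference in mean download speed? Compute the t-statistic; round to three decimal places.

2.886

Let group 1 = sample A, group 2 = sample B. H0: μ_1 = μ_2; H1: μ_1 ≠ μ_2 (two-sample pooled-variance t-test, two-sided).
s_p² = [(33−1)·48.02² + (36−1)·36.86²]/(33+36−2) = 1811.08
t = (245.6 − 216)/√[1811.08·(1/33 + 1/36)] = 2.886
df = n₁ + n₂ − 2 = 67
Two-sided p-value ≈ 0.005
Since p ≈ 0.005 < α = 0.1, reject H0; the data support H1.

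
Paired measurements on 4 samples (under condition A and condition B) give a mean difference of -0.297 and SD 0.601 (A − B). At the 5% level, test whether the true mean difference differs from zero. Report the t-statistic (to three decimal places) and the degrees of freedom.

t = -0.988, df = 3

H0: μ_d = 0; H1: μ_d ≠ 0 (paired t-test on the differences, two-sided).
t = d̄/(s_d/√n) = -0.297/(0.601/√4) = -0.988
df = n − 1 = 3
Two-sided p-value ≈ 0.3958
Since p ≈ 0.3958 > α = 0.05, fail to reject H0; the data do not provide sufficient evidence against H0.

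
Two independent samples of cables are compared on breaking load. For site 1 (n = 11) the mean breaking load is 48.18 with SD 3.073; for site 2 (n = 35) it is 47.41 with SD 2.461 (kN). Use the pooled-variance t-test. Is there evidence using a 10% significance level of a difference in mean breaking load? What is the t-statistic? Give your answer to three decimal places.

Let group 1 = site 1, group 2 = site 2. H0: μ_1 = μ_2; H1: μ_1 ≠ μ_2 (two-sample pooled-variance t-test, two-sided).
s_p² = [(11−1)·3.073² + (35−1)·2.461²]/(11+35−2) = 6.82625
t = (48.18 − 47.41)/√[6.82625·(1/11 + 1/35)] = 0.853
df = n₁ + n₂ − 2 = 44
Two-sided p-value ≈ 0.398
Since p ≈ 0.398 > α = 0.1, fail to reject H0; the evidence is not statistically significant.

0.853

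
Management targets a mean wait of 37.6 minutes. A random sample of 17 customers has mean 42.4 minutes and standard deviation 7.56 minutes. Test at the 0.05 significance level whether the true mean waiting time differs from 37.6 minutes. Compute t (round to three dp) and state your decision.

t = 2.618; reject H0

H0: μ = 37.6; H1: μ ≠ 37.6 (one-sample t-test, two-sided).
t = (x̄ − μ₀)/(s/√n) = (42.4 − 37.6)/(7.56/√17) = 2.618
df = n − 1 = 16
Two-sided p-value ≈ 0.019
Since p ≈ 0.019 < α = 0.05, reject H0; the data support H1.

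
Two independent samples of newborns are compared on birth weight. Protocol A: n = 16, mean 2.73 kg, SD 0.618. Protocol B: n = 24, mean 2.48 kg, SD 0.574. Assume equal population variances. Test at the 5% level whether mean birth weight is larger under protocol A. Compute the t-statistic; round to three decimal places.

1.309

Let group 1 = protocol A, group 2 = protocol B. H0: μ_1 = μ_2; H1: μ_1 > μ_2 (two-sample pooled-variance t-test, right-tailed).
s_p² = [(16−1)·0.618² + (24−1)·0.574²]/(16+24−2) = 0.350179
t = (2.73 − 2.48)/√[0.350179·(1/16 + 1/24)] = 1.309
df = n₁ + n₂ − 2 = 38
p-value = P(T ≥ 1.309) ≈ 0.0992
Since p ≈ 0.0992 > α = 0.05, fail to reject H0; the data do not provide sufficient evidence against H0.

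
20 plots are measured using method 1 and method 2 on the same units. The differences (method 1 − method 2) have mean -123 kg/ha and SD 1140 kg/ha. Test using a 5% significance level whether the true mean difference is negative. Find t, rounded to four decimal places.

H0: μ_d = 0; H1: μ_d < 0 (paired t-test on the differences, left-tailed).
t = d̄/(s_d/√n) = -123/(1140/√20) = -0.4825
df = n − 1 = 19
p-value = P(T ≤ -0.4825) ≈ 0.3175
Since p ≈ 0.3175 > α = 0.05, fail to reject H0; the evidence is not statistically significant.

-0.4825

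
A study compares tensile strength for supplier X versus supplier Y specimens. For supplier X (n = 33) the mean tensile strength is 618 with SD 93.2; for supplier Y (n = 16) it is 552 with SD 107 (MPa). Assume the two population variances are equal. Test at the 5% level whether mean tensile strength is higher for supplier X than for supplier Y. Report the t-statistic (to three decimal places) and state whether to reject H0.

Let group 1 = supplier X, group 2 = supplier Y. H0: μ_1 = μ_2; H1: μ_1 > μ_2 (two-sample pooled-variance t-test, right-tailed).
s_p² = [(33−1)·93.2² + (16−1)·107²]/(33+16−2) = 9567.97
t = (618 − 552)/√[9567.97·(1/33 + 1/16)] = 2.215
df = n₁ + n₂ − 2 = 47
p-value = P(T ≥ 2.215) ≈ 0.016
Since p ≈ 0.016 < α = 0.05, reject H0; the evidence is statistically significant.

t = 2.215; reject H0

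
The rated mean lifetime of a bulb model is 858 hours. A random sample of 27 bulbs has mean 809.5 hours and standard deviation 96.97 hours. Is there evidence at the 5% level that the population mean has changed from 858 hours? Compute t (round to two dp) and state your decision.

H0: μ = 858; H1: μ ≠ 858 (one-sample t-test, two-sided).
t = (x̄ − μ₀)/(s/√n) = (809.5 − 858)/(96.97/√27) = -2.60
df = n − 1 = 26
Two-sided p-value ≈ 0.015
Since p ≈ 0.015 < α = 0.05, reject H0; the evidence is statistically significant.

t = -2.60; reject H0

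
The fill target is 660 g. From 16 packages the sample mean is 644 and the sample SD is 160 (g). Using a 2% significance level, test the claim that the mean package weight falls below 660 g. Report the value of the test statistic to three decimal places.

-0.400

H0: μ = 660; H1: μ < 660 (one-sample t-test, left-tailed).
t = (x̄ − μ₀)/(s/√n) = (644 − 660)/(160/√16) = -0.400
df = n − 1 = 15
p-value = P(T ≤ -0.400) ≈ 0.3474
Since p ≈ 0.3474 > α = 0.02, fail to reject H0; the evidence is not statistically significant.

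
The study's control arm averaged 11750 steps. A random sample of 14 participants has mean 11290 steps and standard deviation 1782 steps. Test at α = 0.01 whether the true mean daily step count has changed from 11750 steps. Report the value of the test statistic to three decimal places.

H0: μ = 11750; H1: μ ≠ 11750 (one-sample t-test, two-sided).
t = (x̄ − μ₀)/(s/√n) = (11290 − 11750)/(1782/√14) = -0.966
df = n − 1 = 13
Two-sided p-value ≈ 0.3517
Since p ≈ 0.3517 > α = 0.01, fail to reject H0; the evidence is not statistically significant.

-0.966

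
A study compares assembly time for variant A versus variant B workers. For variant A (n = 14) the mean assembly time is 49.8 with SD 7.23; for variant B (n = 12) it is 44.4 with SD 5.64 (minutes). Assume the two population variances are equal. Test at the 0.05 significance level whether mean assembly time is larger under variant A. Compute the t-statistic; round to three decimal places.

Let group 1 = variant A, group 2 = variant B. H0: μ_1 = μ_2; H1: μ_1 > μ_2 (two-sample pooled-variance t-test, right-tailed).
s_p² = [(14−1)·7.23² + (12−1)·5.64²]/(14+12−2) = 42.8939
t = (49.8 − 44.4)/√[42.8939·(1/14 + 1/12)] = 2.096
df = n₁ + n₂ − 2 = 24
p-value = P(T ≥ 2.096) ≈ 0.0234
Since p ≈ 0.0234 < α = 0.05, reject H0; the evidence is statistically significant.

2.096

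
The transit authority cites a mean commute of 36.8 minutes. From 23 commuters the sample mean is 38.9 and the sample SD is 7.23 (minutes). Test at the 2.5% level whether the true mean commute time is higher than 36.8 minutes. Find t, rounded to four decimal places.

1.3930

H0: μ = 36.8; H1: μ > 36.8 (one-sample t-test, right-tailed).
t = (x̄ − μ₀)/(s/√n) = (38.9 − 36.8)/(7.23/√23) = 1.3930
df = n − 1 = 22
p-value = P(T ≥ 1.3930) ≈ 0.0888
Since p ≈ 0.0888 > α = 0.025, fail to reject H0; the data do not provide sufficient evidence against H0.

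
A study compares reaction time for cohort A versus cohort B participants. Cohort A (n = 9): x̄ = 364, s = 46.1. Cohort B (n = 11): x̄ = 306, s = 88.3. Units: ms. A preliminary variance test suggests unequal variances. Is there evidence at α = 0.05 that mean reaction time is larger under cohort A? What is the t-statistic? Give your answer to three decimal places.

Let group 1 = cohort A, group 2 = cohort B. H0: μ_1 = μ_2; H1: μ_1 > μ_2 (Welch's two-sample t-test, right-tailed).
t = (x̄_1 − x̄_2)/√(s_1²/n_1 + s_2²/n_2) = (364 − 306)/√(46.1²/9 + 88.3²/11) = 1.887
Welch–Satterthwaite df ≈ 15.61
p-value = P(T ≥ 1.887) ≈ 0.039
Since p ≈ 0.039 < α = 0.05, reject H0; the evidence is statistically significant.

1.887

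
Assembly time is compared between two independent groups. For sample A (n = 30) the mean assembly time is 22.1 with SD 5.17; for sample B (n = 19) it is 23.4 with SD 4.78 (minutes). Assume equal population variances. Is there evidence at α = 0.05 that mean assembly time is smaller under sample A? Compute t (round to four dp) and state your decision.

t = -0.8825; fail to reject H0

Let group 1 = sample A, group 2 = sample B. H0: μ_1 = μ_2; H1: μ_1 < μ_2 (two-sample pooled-variance t-test, left-tailed).
s_p² = [(30−1)·5.17² + (19−1)·4.78²]/(30+19−2) = 25.2428
t = (22.1 − 23.4)/√[25.2428·(1/30 + 1/19)] = -0.8825
df = n₁ + n₂ − 2 = 47
p-value = P(T ≤ -0.8825) ≈ 0.1910
Since p ≈ 0.1910 > α = 0.05, fail to reject H0; the evidence is not statistically significant.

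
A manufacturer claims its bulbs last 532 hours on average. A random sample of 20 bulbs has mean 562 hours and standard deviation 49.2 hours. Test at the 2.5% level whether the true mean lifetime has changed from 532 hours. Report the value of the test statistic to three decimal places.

H0: μ = 532; H1: μ ≠ 532 (one-sample t-test, two-sided).
t = (x̄ − μ₀)/(s/√n) = (562 − 532)/(49.2/√20) = 2.727
df = n − 1 = 19
Two-sided p-value ≈ 0.0134
Since p ≈ 0.0134 < α = 0.025, reject H0; the data support H1.

2.727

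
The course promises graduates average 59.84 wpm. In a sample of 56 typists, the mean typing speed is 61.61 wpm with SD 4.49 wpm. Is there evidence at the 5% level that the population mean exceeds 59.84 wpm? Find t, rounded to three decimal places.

2.950

H0: μ = 59.84; H1: μ > 59.84 (one-sample t-test, right-tailed).
t = (x̄ − μ₀)/(s/√n) = (61.61 − 59.84)/(4.49/√56) = 2.950
df = n − 1 = 55
p-value = P(T ≥ 2.950) ≈ 0.0023
Since p ≈ 0.0023 < α = 0.05, reject H0; the evidence is statistically significant.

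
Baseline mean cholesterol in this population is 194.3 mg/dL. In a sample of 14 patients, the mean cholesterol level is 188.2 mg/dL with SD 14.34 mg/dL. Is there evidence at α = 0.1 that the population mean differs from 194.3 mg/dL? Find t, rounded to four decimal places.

H0: μ = 194.3; H1: μ ≠ 194.3 (one-sample t-test, two-sided).
t = (x̄ − μ₀)/(s/√n) = (188.2 − 194.3)/(14.34/√14) = -1.5916
df = n − 1 = 13
Two-sided p-value ≈ 0.1355
Since p ≈ 0.1355 > α = 0.1, fail to reject H0; the data do not provide sufficient evidence against H0.

-1.5916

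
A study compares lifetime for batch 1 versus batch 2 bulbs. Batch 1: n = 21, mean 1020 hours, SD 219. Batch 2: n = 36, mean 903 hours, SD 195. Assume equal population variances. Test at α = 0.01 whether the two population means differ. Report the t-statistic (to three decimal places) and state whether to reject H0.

Let group 1 = batch 1, group 2 = batch 2. H0: μ_1 = μ_2; H1: μ_1 ≠ μ_2 (two-sample pooled-variance t-test, two-sided).
s_p² = [(21−1)·219² + (36−1)·195²]/(21+36−2) = 41638.1
t = (1020 − 903)/√[41638.1·(1/21 + 1/36)] = 2.088
df = n₁ + n₂ − 2 = 55
Two-sided p-value ≈ 0.0414
Since p ≈ 0.0414 > α = 0.01, fail to reject H0; the evidence is not statistically significant.

t = 2.088; fail to reject H0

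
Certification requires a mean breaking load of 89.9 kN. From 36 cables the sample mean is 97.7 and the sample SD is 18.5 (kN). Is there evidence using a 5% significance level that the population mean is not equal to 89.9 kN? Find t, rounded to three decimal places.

2.530

H0: μ = 89.9; H1: μ ≠ 89.9 (one-sample t-test, two-sided).
t = (x̄ − μ₀)/(s/√n) = (97.7 − 89.9)/(18.5/√36) = 2.530
df = n − 1 = 35
Two-sided p-value ≈ 0.0161
Since p ≈ 0.0161 < α = 0.05, reject H0; the data support H1.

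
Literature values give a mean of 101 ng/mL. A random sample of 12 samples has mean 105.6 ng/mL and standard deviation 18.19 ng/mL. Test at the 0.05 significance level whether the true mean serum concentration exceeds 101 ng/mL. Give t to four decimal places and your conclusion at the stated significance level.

H0: μ = 101; H1: μ > 101 (one-sample t-test, right-tailed).
t = (x̄ − μ₀)/(s/√n) = (105.6 − 101)/(18.19/√12) = 0.8760
df = n − 1 = 11
p-value = P(T ≥ 0.8760) ≈ 0.200
Since p ≈ 0.200 > α = 0.05, fail to reject H0; the evidence is not statistically significant.

t = 0.8760; fail to reject H0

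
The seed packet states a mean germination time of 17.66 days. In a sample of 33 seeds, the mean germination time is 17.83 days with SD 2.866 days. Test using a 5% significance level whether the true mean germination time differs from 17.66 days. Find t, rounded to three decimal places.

H0: μ = 17.66; H1: μ ≠ 17.66 (one-sample t-test, two-sided).
t = (x̄ − μ₀)/(s/√n) = (17.83 − 17.66)/(2.866/√33) = 0.341
df = n − 1 = 32
Two-sided p-value ≈ 0.7355
Since p ≈ 0.7355 > α = 0.05, fail to reject H0; the data do not provide sufficient evidence against H0.

0.341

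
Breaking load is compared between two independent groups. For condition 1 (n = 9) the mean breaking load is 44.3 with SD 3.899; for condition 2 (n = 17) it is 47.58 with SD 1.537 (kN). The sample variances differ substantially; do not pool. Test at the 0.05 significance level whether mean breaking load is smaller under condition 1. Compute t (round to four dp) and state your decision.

Let group 1 = condition 1, group 2 = condition 2. H0: μ_1 = μ_2; H1: μ_1 < μ_2 (Welch's two-sample t-test, left-tailed).
t = (x̄_1 − x̄_2)/√(s_1²/n_1 + s_2²/n_2) = (44.3 − 47.58)/√(3.899²/9 + 1.537²/17) = -2.4259
Welch–Satterthwaite df ≈ 9.34
p-value = P(T ≤ -2.4259) ≈ 0.019
Since p ≈ 0.019 < α = 0.05, reject H0; the data support H1.

t = -2.4259; reject H0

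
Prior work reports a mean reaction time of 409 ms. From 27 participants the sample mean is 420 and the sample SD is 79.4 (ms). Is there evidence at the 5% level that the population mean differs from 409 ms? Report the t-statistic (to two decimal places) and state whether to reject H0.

H0: μ = 409; H1: μ ≠ 409 (one-sample t-test, two-sided).
t = (x̄ − μ₀)/(s/√n) = (420 − 409)/(79.4/√27) = 0.72
df = n − 1 = 26
Two-sided p-value ≈ 0.478
Since p ≈ 0.478 > α = 0.05, fail to reject H0; the data do not provide sufficient evidence against H0.

t = 0.72; fail to reject H0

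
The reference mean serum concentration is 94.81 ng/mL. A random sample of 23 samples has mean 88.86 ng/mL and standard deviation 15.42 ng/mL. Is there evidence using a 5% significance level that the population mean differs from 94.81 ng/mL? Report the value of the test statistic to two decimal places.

-1.85

H0: μ = 94.81; H1: μ ≠ 94.81 (one-sample t-test, two-sided).
t = (x̄ − μ₀)/(s/√n) = (88.86 − 94.81)/(15.42/√23) = -1.85
df = n − 1 = 22
Two-sided p-value ≈ 0.0777
Since p ≈ 0.0777 > α = 0.05, fail to reject H0; the evidence is not statistically significant.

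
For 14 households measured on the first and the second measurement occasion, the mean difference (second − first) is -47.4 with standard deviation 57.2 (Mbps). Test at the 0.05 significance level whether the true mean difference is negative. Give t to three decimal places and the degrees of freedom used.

H0: μ_d = 0; H1: μ_d < 0 (paired t-test on the differences, left-tailed).
t = d̄/(s_d/√n) = -47.4/(57.2/√14) = -3.101
df = n − 1 = 13
p-value = P(T ≤ -3.101) ≈ 0.004
Since p ≈ 0.004 < α = 0.05, reject H0; the data support H1.

t = -3.101, df = 13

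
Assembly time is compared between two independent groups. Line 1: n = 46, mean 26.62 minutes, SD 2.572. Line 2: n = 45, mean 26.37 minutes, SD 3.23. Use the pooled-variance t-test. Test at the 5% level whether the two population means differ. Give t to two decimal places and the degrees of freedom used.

t = 0.41, df = 89

Let group 1 = line 1, group 2 = line 2. H0: μ_1 = μ_2; H1: μ_1 ≠ μ_2 (two-sample pooled-variance t-test, two-sided).
s_p² = [(46−1)·2.572² + (45−1)·3.23²]/(46+45−2) = 8.50259
t = (26.62 − 26.37)/√[8.50259·(1/46 + 1/45)] = 0.41
df = n₁ + n₂ − 2 = 89
Two-sided p-value ≈ 0.684
Since p ≈ 0.684 > α = 0.05, fail to reject H0; the evidence is not statistically significant.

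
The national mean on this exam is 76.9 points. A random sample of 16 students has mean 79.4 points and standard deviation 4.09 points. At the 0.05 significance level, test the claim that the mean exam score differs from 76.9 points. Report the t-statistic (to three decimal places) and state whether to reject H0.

t = 2.445; reject H0

H0: μ = 76.9; H1: μ ≠ 76.9 (one-sample t-test, two-sided).
t = (x̄ − μ₀)/(s/√n) = (79.4 − 76.9)/(4.09/√16) = 2.445
df = n − 1 = 15
Two-sided p-value ≈ 0.0273
Since p ≈ 0.0273 < α = 0.05, reject H0; the evidence is statistically significant.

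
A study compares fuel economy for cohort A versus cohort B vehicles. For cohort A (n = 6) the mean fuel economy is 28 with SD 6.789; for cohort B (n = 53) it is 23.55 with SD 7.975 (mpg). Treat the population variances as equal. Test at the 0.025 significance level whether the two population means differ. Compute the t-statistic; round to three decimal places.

Let group 1 = cohort A, group 2 = cohort B. H0: μ_1 = μ_2; H1: μ_1 ≠ μ_2 (two-sample pooled-variance t-test, two-sided).
s_p² = [(6−1)·6.789² + (53−1)·7.975²]/(6+53−2) = 62.0647
t = (28 − 23.55)/√[62.0647·(1/6 + 1/53)] = 1.311
df = n₁ + n₂ − 2 = 57
Two-sided p-value ≈ 0.195
Since p ≈ 0.195 > α = 0.025, fail to reject H0; the data do not provide sufficient evidence against H0.

1.311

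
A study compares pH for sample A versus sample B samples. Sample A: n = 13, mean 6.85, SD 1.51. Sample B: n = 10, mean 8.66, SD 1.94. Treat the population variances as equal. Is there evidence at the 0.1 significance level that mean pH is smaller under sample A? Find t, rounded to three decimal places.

Let group 1 = sample A, group 2 = sample B. H0: μ_1 = μ_2; H1: μ_1 < μ_2 (two-sample pooled-variance t-test, left-tailed).
s_p² = [(13−1)·1.51² + (10−1)·1.94²]/(13+10−2) = 2.91589
t = (6.85 − 8.66)/√[2.91589·(1/13 + 1/10)] = -2.520
df = n₁ + n₂ − 2 = 21
p-value = P(T ≤ -2.520) ≈ 0.0099
Since p ≈ 0.0099 < α = 0.1, reject H0; the evidence is statistically significant.

-2.520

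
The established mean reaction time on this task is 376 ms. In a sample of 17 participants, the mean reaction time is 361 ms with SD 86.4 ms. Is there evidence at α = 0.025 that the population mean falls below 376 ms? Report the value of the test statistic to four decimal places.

H0: μ = 376; H1: μ < 376 (one-sample t-test, left-tailed).
t = (x̄ − μ₀)/(s/√n) = (361 − 376)/(86.4/√17) = -0.7158
df = n − 1 = 16
p-value = P(T ≤ -0.7158) ≈ 0.242
Since p ≈ 0.242 > α = 0.025, fail to reject H0; the data do not provide sufficient evidence against H0.

-0.7158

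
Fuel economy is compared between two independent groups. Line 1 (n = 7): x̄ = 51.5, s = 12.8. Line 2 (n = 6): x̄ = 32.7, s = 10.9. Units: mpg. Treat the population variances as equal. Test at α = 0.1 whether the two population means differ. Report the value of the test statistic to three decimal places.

Let group 1 = line 1, group 2 = line 2. H0: μ_1 = μ_2; H1: μ_1 ≠ μ_2 (two-sample pooled-variance t-test, two-sided).
s_p² = [(7−1)·12.8² + (6−1)·10.9²]/(7+6−2) = 143.372
t = (51.5 − 32.7)/√[143.372·(1/7 + 1/6)] = 2.822
df = n₁ + n₂ − 2 = 11
Two-sided p-value ≈ 0.0166
Since p ≈ 0.0166 < α = 0.1, reject H0; the evidence is statistically significant.

2.822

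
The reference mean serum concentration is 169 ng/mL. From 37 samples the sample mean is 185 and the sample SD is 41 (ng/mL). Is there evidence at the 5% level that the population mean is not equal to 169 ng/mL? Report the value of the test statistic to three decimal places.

2.374

H0: μ = 169; H1: μ ≠ 169 (one-sample t-test, two-sided).
t = (x̄ − μ₀)/(s/√n) = (185 − 169)/(41/√37) = 2.374
df = n − 1 = 36
Two-sided p-value ≈ 0.023
Since p ≈ 0.023 < α = 0.05, reject H0; the evidence is statistically significant.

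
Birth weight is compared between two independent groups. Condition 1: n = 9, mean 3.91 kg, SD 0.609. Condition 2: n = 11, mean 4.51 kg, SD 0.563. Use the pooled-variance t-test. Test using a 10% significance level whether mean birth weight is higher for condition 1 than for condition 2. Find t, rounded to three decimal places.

-2.286

Let group 1 = condition 1, group 2 = condition 2. H0: μ_1 = μ_2; H1: μ_1 > μ_2 (two-sample pooled-variance t-test, right-tailed).
s_p² = [(9−1)·0.609² + (11−1)·0.563²]/(9+11−2) = 0.34093
t = (3.91 − 4.51)/√[0.34093·(1/9 + 1/11)] = -2.286
df = n₁ + n₂ − 2 = 18
p-value = P(T ≥ -2.286) ≈ 0.983
Since p ≈ 0.983 > α = 0.1, fail to reject H0; the evidence is not statistically significant.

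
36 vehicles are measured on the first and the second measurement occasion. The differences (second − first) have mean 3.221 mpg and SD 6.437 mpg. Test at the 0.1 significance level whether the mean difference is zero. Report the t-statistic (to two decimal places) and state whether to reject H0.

H0: μ_d = 0; H1: μ_d ≠ 0 (paired t-test on the differences, two-sided).
t = d̄/(s_d/√n) = 3.221/(6.437/√36) = 3.00
df = n − 1 = 35
Two-sided p-value ≈ 0.0049
Since p ≈ 0.0049 < α = 0.1, reject H0; the evidence is statistically significant.

t = 3.00; reject H0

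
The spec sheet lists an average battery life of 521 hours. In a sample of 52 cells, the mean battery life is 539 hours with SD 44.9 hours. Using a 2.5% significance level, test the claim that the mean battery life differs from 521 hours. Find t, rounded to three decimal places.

H0: μ = 521; H1: μ ≠ 521 (one-sample t-test, two-sided).
t = (x̄ − μ₀)/(s/√n) = (539 − 521)/(44.9/√52) = 2.891
df = n − 1 = 51
Two-sided p-value ≈ 0.006
Since p ≈ 0.006 < α = 0.025, reject H0; the data support H1.

2.891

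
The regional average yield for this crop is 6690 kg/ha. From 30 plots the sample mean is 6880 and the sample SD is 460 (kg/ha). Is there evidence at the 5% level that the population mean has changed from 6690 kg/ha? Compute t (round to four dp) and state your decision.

H0: μ = 6690; H1: μ ≠ 6690 (one-sample t-test, two-sided).
t = (x̄ − μ₀)/(s/√n) = (6880 − 6690)/(460/√30) = 2.2623
df = n − 1 = 29
Two-sided p-value ≈ 0.031
Since p ≈ 0.031 < α = 0.05, reject H0; the evidence is statistically significant.

t = 2.2623; reject H0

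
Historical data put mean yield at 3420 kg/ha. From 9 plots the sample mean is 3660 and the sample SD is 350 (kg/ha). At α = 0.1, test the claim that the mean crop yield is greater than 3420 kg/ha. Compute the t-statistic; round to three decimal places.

2.057

H0: μ = 3420; H1: μ > 3420 (one-sample t-test, right-tailed).
t = (x̄ − μ₀)/(s/√n) = (3660 − 3420)/(350/√9) = 2.057
df = n − 1 = 8
p-value = P(T ≥ 2.057) ≈ 0.037
Since p ≈ 0.037 < α = 0.1, reject H0; the data support H1.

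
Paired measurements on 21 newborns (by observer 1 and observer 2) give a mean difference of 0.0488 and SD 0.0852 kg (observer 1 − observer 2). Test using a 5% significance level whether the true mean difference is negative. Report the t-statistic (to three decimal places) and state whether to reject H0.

t = 2.625; fail to reject H0

H0: μ_d = 0; H1: μ_d < 0 (paired t-test on the differences, left-tailed).
t = d̄/(s_d/√n) = 0.0488/(0.0852/√21) = 2.625
df = n − 1 = 20
p-value = P(T ≤ 2.625) ≈ 0.992
Since p ≈ 0.992 > α = 0.05, fail to reject H0; the evidence is not statistically significant.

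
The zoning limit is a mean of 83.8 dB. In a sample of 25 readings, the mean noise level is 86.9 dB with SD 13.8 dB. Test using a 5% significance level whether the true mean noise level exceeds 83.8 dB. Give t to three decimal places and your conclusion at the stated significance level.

t = 1.123; fail to reject H0

H0: μ = 83.8; H1: μ > 83.8 (one-sample t-test, right-tailed).
t = (x̄ − μ₀)/(s/√n) = (86.9 − 83.8)/(13.8/√25) = 1.123
df = n − 1 = 24
p-value = P(T ≥ 1.123) ≈ 0.1362
Since p ≈ 0.1362 > α = 0.05, fail to reject H0; the evidence is not statistically significant.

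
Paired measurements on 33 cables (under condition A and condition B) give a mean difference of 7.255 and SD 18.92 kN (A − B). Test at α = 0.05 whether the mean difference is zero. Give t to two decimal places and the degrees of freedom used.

t = 2.20, df = 32

H0: μ_d = 0; H1: μ_d ≠ 0 (paired t-test on the differences, two-sided).
t = d̄/(s_d/√n) = 7.255/(18.92/√33) = 2.20
df = n − 1 = 32
Two-sided p-value ≈ 0.0349
Since p ≈ 0.0349 < α = 0.05, reject H0; the evidence is statistically significant.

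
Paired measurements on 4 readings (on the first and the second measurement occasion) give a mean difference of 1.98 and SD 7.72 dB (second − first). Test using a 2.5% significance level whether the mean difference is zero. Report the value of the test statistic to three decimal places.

H0: μ_d = 0; H1: μ_d ≠ 0 (paired t-test on the differences, two-sided).
t = d̄/(s_d/√n) = 1.98/(7.72/√4) = 0.513
df = n − 1 = 3
Two-sided p-value ≈ 0.643
Since p ≈ 0.643 > α = 0.025, fail to reject H0; the data do not provide sufficient evidence against H0.

0.513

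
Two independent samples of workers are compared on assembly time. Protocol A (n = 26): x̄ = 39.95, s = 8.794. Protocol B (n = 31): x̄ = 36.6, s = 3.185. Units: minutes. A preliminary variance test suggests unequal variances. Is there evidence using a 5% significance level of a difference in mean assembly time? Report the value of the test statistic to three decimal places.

1.844

Let group 1 = protocol A, group 2 = protocol B. H0: μ_1 = μ_2; H1: μ_1 ≠ μ_2 (Welch's two-sample t-test, two-sided).
t = (x̄_1 − x̄_2)/√(s_1²/n_1 + s_2²/n_2) = (39.95 − 36.6)/√(8.794²/26 + 3.185²/31) = 1.844
Welch–Satterthwaite df ≈ 30.50
Two-sided p-value ≈ 0.0750
Since p ≈ 0.0750 > α = 0.05, fail to reject H0; the data do not provide sufficient evidence against H0.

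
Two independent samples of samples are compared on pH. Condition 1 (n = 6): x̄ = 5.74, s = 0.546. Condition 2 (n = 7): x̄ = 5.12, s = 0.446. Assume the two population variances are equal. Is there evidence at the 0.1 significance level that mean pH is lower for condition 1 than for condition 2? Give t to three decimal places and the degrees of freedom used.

t = 2.256, df = 11

Let group 1 = condition 1, group 2 = condition 2. H0: μ_1 = μ_2; H1: μ_1 < μ_2 (two-sample pooled-variance t-test, left-tailed).
s_p² = [(6−1)·0.546² + (7−1)·0.446²]/(6+7−2) = 0.244007
t = (5.74 − 5.12)/√[0.244007·(1/6 + 1/7)] = 2.256
df = n₁ + n₂ − 2 = 11
p-value = P(T ≤ 2.256) ≈ 0.977
Since p ≈ 0.977 > α = 0.1, fail to reject H0; the data do not provide sufficient evidence against H0.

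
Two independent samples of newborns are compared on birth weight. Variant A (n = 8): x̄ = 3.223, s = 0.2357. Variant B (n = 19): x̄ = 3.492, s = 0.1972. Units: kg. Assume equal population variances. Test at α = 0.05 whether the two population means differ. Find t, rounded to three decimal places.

-3.058

Let group 1 = variant A, group 2 = variant B. H0: μ_1 = μ_2; H1: μ_1 ≠ μ_2 (two-sample pooled-variance t-test, two-sided).
s_p² = [(8−1)·0.2357² + (19−1)·0.1972²]/(8+19−2) = 0.0435545
t = (3.223 − 3.492)/√[0.0435545·(1/8 + 1/19)] = -3.058
df = n₁ + n₂ − 2 = 25
Two-sided p-value ≈ 0.005
Since p ≈ 0.005 < α = 0.05, reject H0; the data support H1.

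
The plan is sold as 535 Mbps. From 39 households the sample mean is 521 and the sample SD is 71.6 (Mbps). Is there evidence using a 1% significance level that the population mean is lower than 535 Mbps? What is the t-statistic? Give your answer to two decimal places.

-1.22

H0: μ = 535; H1: μ < 535 (one-sample t-test, left-tailed).
t = (x̄ − μ₀)/(s/√n) = (521 − 535)/(71.6/√39) = -1.22
df = n − 1 = 38
p-value = P(T ≤ -1.22) ≈ 0.115
Since p ≈ 0.115 > α = 0.01, fail to reject H0; the data do not provide sufficient evidence against H0.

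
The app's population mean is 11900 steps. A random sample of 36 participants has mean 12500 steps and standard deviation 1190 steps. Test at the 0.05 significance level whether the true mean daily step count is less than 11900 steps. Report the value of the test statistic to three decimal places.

3.025

H0: μ = 11900; H1: μ < 11900 (one-sample t-test, left-tailed).
t = (x̄ − μ₀)/(s/√n) = (12500 − 11900)/(1190/√36) = 3.025
df = n − 1 = 35
p-value = P(T ≤ 3.025) ≈ 0.9977
Since p ≈ 0.9977 > α = 0.05, fail to reject H0; the evidence is not statistically significant.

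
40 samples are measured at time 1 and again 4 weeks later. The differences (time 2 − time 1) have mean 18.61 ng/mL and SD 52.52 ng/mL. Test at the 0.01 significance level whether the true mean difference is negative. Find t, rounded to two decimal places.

2.24

H0: μ_d = 0; H1: μ_d < 0 (paired t-test on the differences, left-tailed).
t = d̄/(s_d/√n) = 18.61/(52.52/√40) = 2.24
df = n − 1 = 39
p-value = P(T ≤ 2.24) ≈ 0.9846
Since p ≈ 0.9846 > α = 0.01, fail to reject H0; the evidence is not statistically significant.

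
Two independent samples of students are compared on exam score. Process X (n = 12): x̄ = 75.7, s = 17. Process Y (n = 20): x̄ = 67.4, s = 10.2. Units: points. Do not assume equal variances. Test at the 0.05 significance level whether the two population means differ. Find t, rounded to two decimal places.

1.53

Let group 1 = process X, group 2 = process Y. H0: μ_1 = μ_2; H1: μ_1 ≠ μ_2 (Welch's two-sample t-test, two-sided).
t = (x̄_1 − x̄_2)/√(s_1²/n_1 + s_2²/n_2) = (75.7 − 67.4)/√(17²/12 + 10.2²/20) = 1.53
Welch–Satterthwaite df ≈ 15.84
Two-sided p-value ≈ 0.1448
Since p ≈ 0.1448 > α = 0.05, fail to reject H0; the data do not provide sufficient evidence against H0.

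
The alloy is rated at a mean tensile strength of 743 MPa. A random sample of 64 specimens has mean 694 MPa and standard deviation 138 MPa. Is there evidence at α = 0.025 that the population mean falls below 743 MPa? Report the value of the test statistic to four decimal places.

H0: μ = 743; H1: μ < 743 (one-sample t-test, left-tailed).
t = (x̄ − μ₀)/(s/√n) = (694 − 743)/(138/√64) = -2.8406
df = n − 1 = 63
p-value = P(T ≤ -2.8406) ≈ 0.003
Since p ≈ 0.003 < α = 0.025, reject H0; the evidence is statistically significant.

-2.8406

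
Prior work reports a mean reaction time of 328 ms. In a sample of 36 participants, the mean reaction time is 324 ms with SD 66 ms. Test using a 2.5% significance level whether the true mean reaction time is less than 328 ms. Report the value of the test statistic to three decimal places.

H0: μ = 328; H1: μ < 328 (one-sample t-test, left-tailed).
t = (x̄ − μ₀)/(s/√n) = (324 − 328)/(66/√36) = -0.364
df = n − 1 = 35
p-value = P(T ≤ -0.364) ≈ 0.3592
Since p ≈ 0.3592 > α = 0.025, fail to reject H0; the evidence is not statistically significant.

-0.364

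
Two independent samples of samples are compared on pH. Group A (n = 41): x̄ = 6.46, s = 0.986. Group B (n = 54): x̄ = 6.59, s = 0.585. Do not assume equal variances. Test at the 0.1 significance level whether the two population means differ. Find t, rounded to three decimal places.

-0.750

Let group 1 = group A, group 2 = group B. H0: μ_1 = μ_2; H1: μ_1 ≠ μ_2 (Welch's two-sample t-test, two-sided).
t = (x̄_1 − x̄_2)/√(s_1²/n_1 + s_2²/n_2) = (6.46 − 6.59)/√(0.986²/41 + 0.585²/54) = -0.750
Welch–Satterthwaite df ≈ 60.95
Two-sided p-value ≈ 0.4562
Since p ≈ 0.4562 > α = 0.1, fail to reject H0; the evidence is not statistically significant.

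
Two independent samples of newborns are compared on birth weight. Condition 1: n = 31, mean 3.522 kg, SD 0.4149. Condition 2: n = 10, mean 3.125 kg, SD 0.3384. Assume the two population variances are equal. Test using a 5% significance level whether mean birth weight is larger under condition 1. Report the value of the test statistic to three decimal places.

2.739

Let group 1 = condition 1, group 2 = condition 2. H0: μ_1 = μ_2; H1: μ_1 > μ_2 (two-sample pooled-variance t-test, right-tailed).
s_p² = [(31−1)·0.4149² + (10−1)·0.3384²]/(31+10−2) = 0.158843
t = (3.522 − 3.125)/√[0.158843·(1/31 + 1/10)] = 2.739
df = n₁ + n₂ − 2 = 39
p-value = P(T ≥ 2.739) ≈ 0.0046
Since p ≈ 0.0046 < α = 0.05, reject H0; the data support H1.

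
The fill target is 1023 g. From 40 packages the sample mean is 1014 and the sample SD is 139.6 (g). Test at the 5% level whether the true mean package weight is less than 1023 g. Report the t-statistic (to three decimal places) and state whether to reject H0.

H0: μ = 1023; H1: μ < 1023 (one-sample t-test, left-tailed).
t = (x̄ − μ₀)/(s/√n) = (1014 − 1023)/(139.6/√40) = -0.408
df = n − 1 = 39
p-value = P(T ≤ -0.408) ≈ 0.343
Since p ≈ 0.343 > α = 0.05, fail to reject H0; the evidence is not statistically significant.

t = -0.408; fail to reject H0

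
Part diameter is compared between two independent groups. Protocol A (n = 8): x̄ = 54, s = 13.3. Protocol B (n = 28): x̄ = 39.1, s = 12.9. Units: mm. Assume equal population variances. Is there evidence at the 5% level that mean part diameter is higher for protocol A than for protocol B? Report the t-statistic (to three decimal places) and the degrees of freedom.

t = 2.863, df = 34

Let group 1 = protocol A, group 2 = protocol B. H0: μ_1 = μ_2; H1: μ_1 > μ_2 (two-sample pooled-variance t-test, right-tailed).
s_p² = [(8−1)·13.3² + (28−1)·12.9²]/(8+28−2) = 168.568
t = (54 − 39.1)/√[168.568·(1/8 + 1/28)] = 2.863
df = n₁ + n₂ − 2 = 34
p-value = P(T ≥ 2.863) ≈ 0.004
Since p ≈ 0.004 < α = 0.05, reject H0; the evidence is statistically significant.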